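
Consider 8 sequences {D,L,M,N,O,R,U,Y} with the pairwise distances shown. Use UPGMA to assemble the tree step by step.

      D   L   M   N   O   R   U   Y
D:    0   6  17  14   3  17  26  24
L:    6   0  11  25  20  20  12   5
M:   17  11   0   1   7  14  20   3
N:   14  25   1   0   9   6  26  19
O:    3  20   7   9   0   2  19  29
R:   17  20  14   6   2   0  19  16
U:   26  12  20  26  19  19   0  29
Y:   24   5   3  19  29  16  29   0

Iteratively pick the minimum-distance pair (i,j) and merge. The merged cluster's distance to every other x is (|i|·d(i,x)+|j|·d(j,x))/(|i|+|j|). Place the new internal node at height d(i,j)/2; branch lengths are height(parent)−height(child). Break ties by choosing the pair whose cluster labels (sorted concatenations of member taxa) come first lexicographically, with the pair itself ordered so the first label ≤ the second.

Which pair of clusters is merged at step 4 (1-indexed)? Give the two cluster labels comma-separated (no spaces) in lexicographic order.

MN,OR

step 1: merge (M,N) at d=1; branch lengths M→1/2, N→1/2; new cluster MN
  updated: d(D,MN)=31/2, d(L,MN)=18, d(MN,O)=8, d(MN,R)=10, d(MN,U)=23, d(MN,Y)=11
step 2: merge (O,R) at d=2; branch lengths O→1, R→1; new cluster OR
  updated: d(D,OR)=10, d(L,OR)=20, d(MN,OR)=9, d(OR,U)=19, d(OR,Y)=45/2
step 3: merge (L,Y) at d=5; branch lengths L→5/2, Y→5/2; new cluster LY
  updated: d(D,LY)=15, d(LY,MN)=29/2, d(LY,OR)=85/4, d(LY,U)=41/2
step 4: merge (MN,OR) at d=9; branch lengths MN→4, OR→7/2; new cluster MNOR
  updated: d(D,MNOR)=51/4, d(LY,MNOR)=143/8, d(MNOR,U)=21
step 5: merge (D,MNOR) at d=51/4; branch lengths D→51/8, MNOR→15/8; new cluster DMNOR
  updated: d(DMNOR,LY)=173/10, d(DMNOR,U)=22
step 6: merge (DMNOR,LY) at d=173/10; branch lengths DMNOR→91/40, LY→123/20; new cluster DLMNORY
  updated: d(DLMNORY,U)=151/7
step 7: merge (DLMNORY,U) at d=151/7; branch lengths DLMNORY→299/140, U→151/14; new cluster DLMNORUY
final tree: (((D:51/8,((M:1/2,N:1/2):4,(O:1,R:1):7/2):15/8):91/40,(L:5/2,Y:5/2):123/20):299/140,U:151/14)
total length: 12627/280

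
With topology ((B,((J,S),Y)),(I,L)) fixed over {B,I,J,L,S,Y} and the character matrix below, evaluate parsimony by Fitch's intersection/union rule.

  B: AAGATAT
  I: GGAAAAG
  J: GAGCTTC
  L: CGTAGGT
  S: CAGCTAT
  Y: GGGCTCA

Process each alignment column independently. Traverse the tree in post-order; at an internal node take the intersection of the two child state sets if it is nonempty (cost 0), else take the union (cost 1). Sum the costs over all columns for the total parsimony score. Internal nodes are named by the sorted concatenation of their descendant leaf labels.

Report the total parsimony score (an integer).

[col 0] JS: children J:{G}, S:{C} ∪→ {C,G}; cost 1
[col 0] JSY: children JS:{C,G}, Y:{G} ∩→ {G}; cost 0
[col 0] BJSY: children B:{A}, JSY:{G} ∪→ {A,G}; cost 1
[col 0] IL: children I:{G}, L:{C} ∪→ {C,G}; cost 1
[col 0] BIJLSY: children BJSY:{A,G}, IL:{C,G} ∩→ {G}; cost 0
[col 1] JS: children J:{A}, S:{A} ∩→ {A}; cost 0
[col 1] JSY: children JS:{A}, Y:{G} ∪→ {A,G}; cost 1
[col 1] BJSY: children B:{A}, JSY:{A,G} ∩→ {A}; cost 0
[col 1] IL: children I:{G}, L:{G} ∩→ {G}; cost 0
[col 1] BIJLSY: children BJSY:{A}, IL:{G} ∪→ {A,G}; cost 1
[col 2] JS: children J:{G}, S:{G} ∩→ {G}; cost 0
[col 2] JSY: children JS:{G}, Y:{G} ∩→ {G}; cost 0
[col 2] BJSY: children B:{G}, JSY:{G} ∩→ {G}; cost 0
[col 2] IL: children I:{A}, L:{T} ∪→ {A,T}; cost 1
[col 2] BIJLSY: children BJSY:{G}, IL:{A,T} ∪→ {A,G,T}; cost 1
[col 3] JS: children J:{C}, S:{C} ∩→ {C}; cost 0
[col 3] JSY: children JS:{C}, Y:{C} ∩→ {C}; cost 0
[col 3] BJSY: children B:{A}, JSY:{C} ∪→ {A,C}; cost 1
[col 3] IL: children I:{A}, L:{A} ∩→ {A}; cost 0
[col 3] BIJLSY: children BJSY:{A,C}, IL:{A} ∩→ {A}; cost 0
[col 4] JS: children J:{T}, S:{T} ∩→ {T}; cost 0
[col 4] JSY: children JS:{T}, Y:{T} ∩→ {T}; cost 0
[col 4] BJSY: children B:{T}, JSY:{T} ∩→ {T}; cost 0
[col 4] IL: children I:{A}, L:{G} ∪→ {A,G}; cost 1
[col 4] BIJLSY: children BJSY:{T}, IL:{A,G} ∪→ {A,G,T}; cost 1
[col 5] JS: children J:{T}, S:{A} ∪→ {A,T}; cost 1
[col 5] JSY: children JS:{A,T}, Y:{C} ∪→ {A,C,T}; cost 1
[col 5] BJSY: children B:{A}, JSY:{A,C,T} ∩→ {A}; cost 0
[col 5] IL: children I:{A}, L:{G} ∪→ {A,G}; cost 1
[col 5] BIJLSY: children BJSY:{A}, IL:{A,G} ∩→ {A}; cost 0
[col 6] JS: children J:{C}, S:{T} ∪→ {C,T}; cost 1
[col 6] JSY: children JS:{C,T}, Y:{A} ∪→ {A,C,T}; cost 1
[col 6] BJSY: children B:{T}, JSY:{A,C,T} ∩→ {T}; cost 0
[col 6] IL: children I:{G}, L:{T} ∪→ {G,T}; cost 1
[col 6] BIJLSY: children BJSY:{T}, IL:{G,T} ∩→ {T}; cost 0
per-site changes: [3, 2, 2, 1, 2, 3, 3]; total = 16

16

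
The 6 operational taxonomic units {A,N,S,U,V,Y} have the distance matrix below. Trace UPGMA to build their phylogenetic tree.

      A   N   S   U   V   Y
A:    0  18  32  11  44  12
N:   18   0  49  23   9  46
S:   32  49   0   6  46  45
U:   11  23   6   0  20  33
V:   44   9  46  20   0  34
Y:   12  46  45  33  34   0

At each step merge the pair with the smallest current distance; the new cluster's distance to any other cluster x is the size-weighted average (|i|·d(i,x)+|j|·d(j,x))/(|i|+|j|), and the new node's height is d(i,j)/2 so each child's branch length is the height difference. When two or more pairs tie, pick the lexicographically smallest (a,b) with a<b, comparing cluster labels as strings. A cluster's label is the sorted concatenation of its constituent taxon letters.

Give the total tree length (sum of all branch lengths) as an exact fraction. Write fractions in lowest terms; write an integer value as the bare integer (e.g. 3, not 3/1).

iteration 1: select S,U (d=6); attach at lengths (3, 3); label the merged cluster SU
  updated: d(A,SU)=43/2, d(N,SU)=36, d(SU,V)=33, d(SU,Y)=39
iteration 2: select N,V (d=9); attach at lengths (9/2, 9/2); label the merged cluster NV
  updated: d(A,NV)=31, d(NV,SU)=69/2, d(NV,Y)=40
iteration 3: select A,Y (d=12); attach at lengths (6, 6); label the merged cluster AY
  updated: d(AY,NV)=71/2, d(AY,SU)=121/4
iteration 4: select AY,SU (d=121/4); attach at lengths (73/8, 97/8); label the merged cluster ASUY
  updated: d(ASUY,NV)=35
iteration 5: select ASUY,NV (d=35); attach at lengths (19/8, 13); label the merged cluster ANSUVY
final tree: (((A:6,Y:6):73/8,(S:3,U:3):97/8):19/8,(N:9/2,V:9/2):13)
total length: 509/8

509/8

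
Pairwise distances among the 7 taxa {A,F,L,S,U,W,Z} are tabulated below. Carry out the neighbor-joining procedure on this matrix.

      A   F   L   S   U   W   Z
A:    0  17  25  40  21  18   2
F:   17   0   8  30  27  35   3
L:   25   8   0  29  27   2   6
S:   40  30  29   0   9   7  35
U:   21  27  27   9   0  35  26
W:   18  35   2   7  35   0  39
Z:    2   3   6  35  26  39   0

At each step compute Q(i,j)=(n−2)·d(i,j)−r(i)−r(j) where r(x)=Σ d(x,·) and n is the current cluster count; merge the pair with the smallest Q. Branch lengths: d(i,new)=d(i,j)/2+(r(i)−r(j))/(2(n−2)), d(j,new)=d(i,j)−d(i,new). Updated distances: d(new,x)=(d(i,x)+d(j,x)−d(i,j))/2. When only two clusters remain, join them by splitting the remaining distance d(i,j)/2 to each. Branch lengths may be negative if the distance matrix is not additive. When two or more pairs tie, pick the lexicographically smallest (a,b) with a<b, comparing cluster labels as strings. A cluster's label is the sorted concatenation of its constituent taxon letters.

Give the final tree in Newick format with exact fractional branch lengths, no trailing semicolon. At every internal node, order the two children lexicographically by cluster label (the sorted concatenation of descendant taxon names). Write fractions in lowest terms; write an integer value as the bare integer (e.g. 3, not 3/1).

step 1: merge (S,W) at d=7, Q=-251; branch lengths S→49/10, W→21/10; new cluster SW
  updated: d(A,SW)=51/2, d(F,SW)=29, d(L,SW)=12, d(SW,U)=37/2, d(SW,Z)=67/2
step 2: merge (SW,U) at d=37/2, Q=-164; branch lengths SW→73/8, U→75/8; new cluster SUW
  updated: d(A,SUW)=14, d(F,SUW)=75/4, d(L,SUW)=41/4, d(SUW,Z)=41/2
step 3: merge (A,Z) at d=2, Q=-167/2; branch lengths A→65/12, Z→-41/12; new cluster AZ
  updated: d(AZ,F)=9, d(AZ,L)=29/2, d(AZ,SUW)=65/4
step 4: merge (AZ,F) at d=9, Q=-115/2; branch lengths AZ→11/2, F→7/2; new cluster AFZ
  updated: d(AFZ,L)=27/4, d(AFZ,SUW)=13
step 5: merge (AFZ,L) at d=27/4, Q=-30; branch lengths AFZ→19/4, L→2; new cluster AFLZ
  updated: d(AFLZ,SUW)=33/4
step 6: merge (AFLZ,SUW) at d=33/4; branch lengths AFLZ→33/8, SUW→33/8; new cluster AFLSUWZ
final tree: ((((A:65/12,Z:-41/12):11/2,F:7/2):19/4,L:2):33/8,((S:49/10,W:21/10):73/8,U:75/8):33/8)
total length: 103/2

((((A:65/12,Z:-41/12):11/2,F:7/2):19/4,L:2):33/8,((S:49/10,W:21/10):73/8,U:75/8):33/8)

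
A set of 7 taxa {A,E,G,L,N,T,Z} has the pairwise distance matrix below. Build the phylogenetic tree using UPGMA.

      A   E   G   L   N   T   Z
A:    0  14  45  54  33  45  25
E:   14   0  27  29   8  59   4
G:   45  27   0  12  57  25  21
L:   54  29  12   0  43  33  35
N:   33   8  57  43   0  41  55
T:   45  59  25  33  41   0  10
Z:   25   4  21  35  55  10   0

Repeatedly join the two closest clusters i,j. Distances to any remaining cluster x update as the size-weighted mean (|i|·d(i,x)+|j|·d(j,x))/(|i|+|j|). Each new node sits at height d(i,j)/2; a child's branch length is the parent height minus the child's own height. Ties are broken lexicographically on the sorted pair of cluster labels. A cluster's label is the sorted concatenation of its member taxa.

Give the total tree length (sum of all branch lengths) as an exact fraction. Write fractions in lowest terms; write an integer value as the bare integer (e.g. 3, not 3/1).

1. join E+Z (d=4) ⇒ EZ; edges |E|=2, |Z|=2
  updated: d(A,EZ)=39/2, d(EZ,G)=24, d(EZ,L)=32, d(EZ,N)=63/2, d(EZ,T)=69/2
2. join G+L (d=12) ⇒ GL; edges |G|=6, |L|=6
  updated: d(A,GL)=99/2, d(EZ,GL)=28, d(GL,N)=50, d(GL,T)=29
3. join A+EZ (d=39/2) ⇒ AEZ; edges |A|=39/4, |EZ|=31/4
  updated: d(AEZ,GL)=211/6, d(AEZ,N)=32, d(AEZ,T)=38
4. join GL+T (d=29) ⇒ GLT; edges |GL|=17/2, |T|=29/2
  updated: d(AEZ,GLT)=325/9, d(GLT,N)=47
5. join AEZ+N (d=32) ⇒ AENZ; edges |AEZ|=25/4, |N|=16
  updated: d(AENZ,GLT)=233/6
6. join AENZ+GLT (d=233/6) ⇒ AEGLNTZ; edges |AENZ|=41/12, |GLT|=59/12
final tree: (((A:39/4,(E:2,Z:2):31/4):25/4,N:16):41/12,((G:6,L:6):17/2,T:29/2):59/12)
total length: 1045/12

1045/12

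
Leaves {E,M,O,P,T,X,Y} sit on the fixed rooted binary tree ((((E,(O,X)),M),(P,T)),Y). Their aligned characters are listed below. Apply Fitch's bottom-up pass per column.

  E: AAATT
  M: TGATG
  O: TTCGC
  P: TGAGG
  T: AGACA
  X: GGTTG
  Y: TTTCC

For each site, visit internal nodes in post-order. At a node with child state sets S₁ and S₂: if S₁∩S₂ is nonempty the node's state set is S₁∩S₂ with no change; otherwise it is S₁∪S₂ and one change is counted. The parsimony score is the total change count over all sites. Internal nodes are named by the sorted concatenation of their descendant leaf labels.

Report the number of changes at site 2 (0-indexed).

3

[col 0] OX: children O:{T}, X:{G} ∪→ {G,T}; cost 1
[col 0] EOX: children E:{A}, OX:{G,T} ∪→ {A,G,T}; cost 1
[col 0] EMOX: children EOX:{A,G,T}, M:{T} ∩→ {T}; cost 0
[col 0] PT: children P:{T}, T:{A} ∪→ {A,T}; cost 1
[col 0] EMOPTX: children EMOX:{T}, PT:{A,T} ∩→ {T}; cost 0
[col 0] EMOPTXY: children EMOPTX:{T}, Y:{T} ∩→ {T}; cost 0
[col 1] OX: children O:{T}, X:{G} ∪→ {G,T}; cost 1
[col 1] EOX: children E:{A}, OX:{G,T} ∪→ {A,G,T}; cost 1
[col 1] EMOX: children EOX:{A,G,T}, M:{G} ∩→ {G}; cost 0
[col 1] PT: children P:{G}, T:{G} ∩→ {G}; cost 0
[col 1] EMOPTX: children EMOX:{G}, PT:{G} ∩→ {G}; cost 0
[col 1] EMOPTXY: children EMOPTX:{G}, Y:{T} ∪→ {G,T}; cost 1
[col 2] OX: children O:{C}, X:{T} ∪→ {C,T}; cost 1
[col 2] EOX: children E:{A}, OX:{C,T} ∪→ {A,C,T}; cost 1
[col 2] EMOX: children EOX:{A,C,T}, M:{A} ∩→ {A}; cost 0
[col 2] PT: children P:{A}, T:{A} ∩→ {A}; cost 0
[col 2] EMOPTX: children EMOX:{A}, PT:{A} ∩→ {A}; cost 0
[col 2] EMOPTXY: children EMOPTX:{A}, Y:{T} ∪→ {A,T}; cost 1
[col 3] OX: children O:{G}, X:{T} ∪→ {G,T}; cost 1
[col 3] EOX: children E:{T}, OX:{G,T} ∩→ {T}; cost 0
[col 3] EMOX: children EOX:{T}, M:{T} ∩→ {T}; cost 0
[col 3] PT: children P:{G}, T:{C} ∪→ {C,G}; cost 1
[col 3] EMOPTX: children EMOX:{T}, PT:{C,G} ∪→ {C,G,T}; cost 1
[col 3] EMOPTXY: children EMOPTX:{C,G,T}, Y:{C} ∩→ {C}; cost 0
[col 4] OX: children O:{C}, X:{G} ∪→ {C,G}; cost 1
[col 4] EOX: children E:{T}, OX:{C,G} ∪→ {C,G,T}; cost 1
[col 4] EMOX: children EOX:{C,G,T}, M:{G} ∩→ {G}; cost 0
[col 4] PT: children P:{G}, T:{A} ∪→ {A,G}; cost 1
[col 4] EMOPTX: children EMOX:{G}, PT:{A,G} ∩→ {G}; cost 0
[col 4] EMOPTXY: children EMOPTX:{G}, Y:{C} ∪→ {C,G}; cost 1
per-site changes: [3, 3, 3, 3, 4]; total = 16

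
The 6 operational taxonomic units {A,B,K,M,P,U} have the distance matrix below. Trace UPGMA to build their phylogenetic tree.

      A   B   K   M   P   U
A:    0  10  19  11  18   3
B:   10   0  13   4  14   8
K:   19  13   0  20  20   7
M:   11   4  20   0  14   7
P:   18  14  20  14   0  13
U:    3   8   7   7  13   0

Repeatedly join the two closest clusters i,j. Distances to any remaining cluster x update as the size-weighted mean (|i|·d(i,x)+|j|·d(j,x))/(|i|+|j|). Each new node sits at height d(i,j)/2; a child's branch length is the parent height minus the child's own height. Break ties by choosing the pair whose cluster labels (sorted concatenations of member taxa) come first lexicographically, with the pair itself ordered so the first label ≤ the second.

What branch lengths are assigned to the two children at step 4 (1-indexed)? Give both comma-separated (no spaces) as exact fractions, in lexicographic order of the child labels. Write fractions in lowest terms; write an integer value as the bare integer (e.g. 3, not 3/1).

23/8,59/8

1. join A+U (d=3) ⇒ AU; edges |A|=3/2, |U|=3/2
  updated: d(AU,B)=9, d(AU,K)=13, d(AU,M)=9, d(AU,P)=31/2
2. join B+M (d=4) ⇒ BM; edges |B|=2, |M|=2
  updated: d(AU,BM)=9, d(BM,K)=33/2, d(BM,P)=14
3. join AU+BM (d=9) ⇒ ABMU; edges |AU|=3, |BM|=5/2
  updated: d(ABMU,K)=59/4, d(ABMU,P)=59/4
4. join ABMU+K (d=59/4) ⇒ ABKMU; edges |ABMU|=23/8, |K|=59/8
  updated: d(ABKMU,P)=79/5
5. join ABKMU+P (d=79/5) ⇒ ABKMPU; edges |ABKMU|=21/40, |P|=79/10
final tree: ((((A:3/2,U:3/2):3,(B:2,M:2):5/2):23/8,K:59/8):21/40,P:79/10)
total length: 1247/40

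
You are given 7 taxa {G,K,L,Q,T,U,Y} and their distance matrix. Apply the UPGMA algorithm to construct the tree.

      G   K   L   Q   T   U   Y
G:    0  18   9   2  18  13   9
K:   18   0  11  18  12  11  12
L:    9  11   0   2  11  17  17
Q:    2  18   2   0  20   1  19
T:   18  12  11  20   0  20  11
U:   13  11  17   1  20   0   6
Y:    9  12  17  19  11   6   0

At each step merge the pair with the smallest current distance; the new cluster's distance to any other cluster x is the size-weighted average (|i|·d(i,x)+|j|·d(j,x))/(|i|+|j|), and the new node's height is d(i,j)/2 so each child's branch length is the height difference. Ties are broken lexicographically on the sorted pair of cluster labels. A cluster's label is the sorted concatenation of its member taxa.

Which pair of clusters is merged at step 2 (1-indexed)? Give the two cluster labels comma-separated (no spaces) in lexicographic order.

1. join Q+U (d=1) ⇒ QU; edges |Q|=1/2, |U|=1/2
  updated: d(G,QU)=15/2, d(K,QU)=29/2, d(L,QU)=19/2, d(QU,T)=20, d(QU,Y)=25/2
2. join G+QU (d=15/2) ⇒ GQU; edges |G|=15/4, |QU|=13/4
  updated: d(GQU,K)=47/3, d(GQU,L)=28/3, d(GQU,T)=58/3, d(GQU,Y)=34/3
3. join GQU+L (d=28/3) ⇒ GLQU; edges |GQU|=11/12, |L|=14/3
  updated: d(GLQU,K)=29/2, d(GLQU,T)=69/4, d(GLQU,Y)=51/4
4. join T+Y (d=11) ⇒ TY; edges |T|=11/2, |Y|=11/2
  updated: d(GLQU,TY)=15, d(K,TY)=12
5. join K+TY (d=12) ⇒ KTY; edges |K|=6, |TY|=1/2
  updated: d(GLQU,KTY)=89/6
6. join GLQU+KTY (d=89/6) ⇒ GKLQTUY; edges |GLQU|=11/4, |KTY|=17/12
final tree: (((G:15/4,(Q:1/2,U:1/2):13/4):11/12,L:14/3):11/4,(K:6,(T:11/2,Y:11/2):1/2):17/12)
total length: 141/4

G,QU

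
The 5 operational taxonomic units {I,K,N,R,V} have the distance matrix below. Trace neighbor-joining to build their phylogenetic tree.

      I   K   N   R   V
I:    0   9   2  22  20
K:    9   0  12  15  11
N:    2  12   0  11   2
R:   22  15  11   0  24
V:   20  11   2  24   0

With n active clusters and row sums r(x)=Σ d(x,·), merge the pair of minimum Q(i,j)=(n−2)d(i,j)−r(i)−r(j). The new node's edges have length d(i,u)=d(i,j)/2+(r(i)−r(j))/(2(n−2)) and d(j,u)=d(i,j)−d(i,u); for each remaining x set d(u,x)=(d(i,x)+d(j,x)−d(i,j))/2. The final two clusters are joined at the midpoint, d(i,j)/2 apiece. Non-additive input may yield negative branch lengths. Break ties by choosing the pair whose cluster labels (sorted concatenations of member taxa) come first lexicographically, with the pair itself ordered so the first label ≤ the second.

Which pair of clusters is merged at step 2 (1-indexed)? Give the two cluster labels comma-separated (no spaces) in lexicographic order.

1. join N+V (d=2, Q=-78) ⇒ NV; edges |N|=-4, |V|=6
  updated: d(I,NV)=10, d(K,NV)=21/2, d(NV,R)=33/2
2. join I+NV (d=10, Q=-58) ⇒ INV; edges |I|=6, |NV|=4
  updated: d(INV,K)=19/4, d(INV,R)=57/4
3. join INV+K (d=19/4, Q=-34) ⇒ IKNV; edges |INV|=2, |K|=11/4
  updated: d(IKNV,R)=49/4
4. join IKNV+R (d=49/4) ⇒ IKNRV; edges |IKNV|=49/8, |R|=49/8
final tree: (((I:6,(N:-4,V:6):4):2,K:11/4):49/8,R:49/8)
total length: 29

I,NV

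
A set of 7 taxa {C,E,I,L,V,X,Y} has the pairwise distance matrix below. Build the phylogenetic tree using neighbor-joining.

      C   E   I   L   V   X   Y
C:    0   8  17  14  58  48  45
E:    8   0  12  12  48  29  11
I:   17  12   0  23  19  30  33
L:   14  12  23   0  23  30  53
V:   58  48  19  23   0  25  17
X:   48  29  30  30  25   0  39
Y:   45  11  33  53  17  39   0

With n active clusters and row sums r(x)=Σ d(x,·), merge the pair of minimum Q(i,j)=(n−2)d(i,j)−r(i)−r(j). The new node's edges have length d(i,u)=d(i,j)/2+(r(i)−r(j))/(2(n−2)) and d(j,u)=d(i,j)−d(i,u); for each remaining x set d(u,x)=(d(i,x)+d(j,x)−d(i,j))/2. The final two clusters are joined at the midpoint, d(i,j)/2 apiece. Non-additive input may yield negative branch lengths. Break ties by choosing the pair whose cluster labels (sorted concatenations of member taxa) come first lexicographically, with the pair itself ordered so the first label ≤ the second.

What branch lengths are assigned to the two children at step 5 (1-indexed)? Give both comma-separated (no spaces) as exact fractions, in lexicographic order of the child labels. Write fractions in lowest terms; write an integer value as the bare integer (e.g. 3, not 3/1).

101/32,-5/32

step 1: merge (V,Y) at d=17, Q=-303; branch lengths V→77/10, Y→93/10; new cluster VY
  updated: d(C,VY)=43, d(E,VY)=21, d(I,VY)=35/2, d(L,VY)=59/2, d(VY,X)=47/2
step 2: merge (VY,X) at d=47/2, Q=-201; branch lengths VY→17/2, X→15; new cluster VXY
  updated: d(C,VXY)=135/4, d(E,VXY)=53/4, d(I,VXY)=12, d(L,VXY)=18
step 3: merge (I,VXY) at d=12, Q=-105; branch lengths I→23/6, VXY→49/6; new cluster IVXY
  updated: d(C,IVXY)=155/8, d(E,IVXY)=53/8, d(IVXY,L)=29/2
step 4: merge (C,L) at d=14, Q=-431/8; branch lengths C→231/32, L→217/32; new cluster CL
  updated: d(CL,E)=3, d(CL,IVXY)=159/16
step 5: merge (CL,E) at d=3, Q=-313/16; branch lengths CL→101/32, E→-5/32; new cluster CEL
  updated: d(CEL,IVXY)=217/32
step 6: merge (CEL,IVXY) at d=217/32; branch lengths CEL→217/64, IVXY→217/64; new cluster CEILVXY
final tree: (((C:231/32,L:217/32):101/32,E:-5/32):217/64,(I:23/6,((V:77/10,Y:93/10):17/2,X:15):49/6):217/64)
total length: 2441/32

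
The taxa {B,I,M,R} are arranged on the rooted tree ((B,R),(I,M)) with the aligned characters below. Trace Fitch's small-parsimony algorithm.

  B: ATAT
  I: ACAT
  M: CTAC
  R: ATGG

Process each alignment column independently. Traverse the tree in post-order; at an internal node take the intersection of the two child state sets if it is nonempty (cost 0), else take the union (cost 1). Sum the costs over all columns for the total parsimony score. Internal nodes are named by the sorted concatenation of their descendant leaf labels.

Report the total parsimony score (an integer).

site 0, node BR: B={A} ∩ R={A} → {A} (+0)
site 0, node IM: I={A} ∪ M={C} → {A,C} (+1)
site 0, node BIMR: BR={A} ∩ IM={A,C} → {A} (+0)
site 1, node BR: B={T} ∩ R={T} → {T} (+0)
site 1, node IM: I={C} ∪ M={T} → {C,T} (+1)
site 1, node BIMR: BR={T} ∩ IM={C,T} → {T} (+0)
site 2, node BR: B={A} ∪ R={G} → {A,G} (+1)
site 2, node IM: I={A} ∩ M={A} → {A} (+0)
site 2, node BIMR: BR={A,G} ∩ IM={A} → {A} (+0)
site 3, node BR: B={T} ∪ R={G} → {G,T} (+1)
site 3, node IM: I={T} ∪ M={C} → {C,T} (+1)
site 3, node BIMR: BR={G,T} ∩ IM={C,T} → {T} (+0)
per-site changes: [1, 1, 1, 2]; total = 5

5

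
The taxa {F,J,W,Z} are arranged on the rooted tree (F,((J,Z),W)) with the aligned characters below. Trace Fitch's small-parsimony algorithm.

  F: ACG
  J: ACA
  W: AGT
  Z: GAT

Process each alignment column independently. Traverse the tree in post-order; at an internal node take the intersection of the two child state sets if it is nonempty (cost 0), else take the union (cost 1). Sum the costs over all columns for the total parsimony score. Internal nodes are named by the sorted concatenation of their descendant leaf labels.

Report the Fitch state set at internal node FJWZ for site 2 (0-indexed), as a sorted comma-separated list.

site 0, node JZ: J={A} ∪ Z={G} → {A,G} (+1)
site 0, node JWZ: JZ={A,G} ∩ W={A} → {A} (+0)
site 0, node FJWZ: F={A} ∩ JWZ={A} → {A} (+0)
site 1, node JZ: J={C} ∪ Z={A} → {A,C} (+1)
site 1, node JWZ: JZ={A,C} ∪ W={G} → {A,C,G} (+1)
site 1, node FJWZ: F={C} ∩ JWZ={A,C,G} → {C} (+0)
site 2, node JZ: J={A} ∪ Z={T} → {A,T} (+1)
site 2, node JWZ: JZ={A,T} ∩ W={T} → {T} (+0)
site 2, node FJWZ: F={G} ∪ JWZ={T} → {G,T} (+1)
per-site changes: [1, 2, 2]; total = 5

G,T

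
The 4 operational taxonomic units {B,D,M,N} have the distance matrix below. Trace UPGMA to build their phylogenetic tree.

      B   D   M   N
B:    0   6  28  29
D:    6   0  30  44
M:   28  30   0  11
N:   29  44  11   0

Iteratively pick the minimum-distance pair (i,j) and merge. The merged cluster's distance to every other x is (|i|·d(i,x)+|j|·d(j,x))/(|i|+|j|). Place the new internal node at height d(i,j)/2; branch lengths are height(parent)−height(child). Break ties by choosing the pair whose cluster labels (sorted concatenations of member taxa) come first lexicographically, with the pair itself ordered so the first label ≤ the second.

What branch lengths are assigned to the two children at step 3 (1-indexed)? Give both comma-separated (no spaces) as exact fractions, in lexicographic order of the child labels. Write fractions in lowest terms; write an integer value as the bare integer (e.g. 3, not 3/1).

iteration 1: select B,D (d=6); attach at lengths (3, 3); label the merged cluster BD
  updated: d(BD,M)=29, d(BD,N)=73/2
iteration 2: select M,N (d=11); attach at lengths (11/2, 11/2); label the merged cluster MN
  updated: d(BD,MN)=131/4
iteration 3: select BD,MN (d=131/4); attach at lengths (107/8, 87/8); label the merged cluster BDMN
final tree: ((B:3,D:3):107/8,(M:11/2,N:11/2):87/8)
total length: 165/4

107/8,87/8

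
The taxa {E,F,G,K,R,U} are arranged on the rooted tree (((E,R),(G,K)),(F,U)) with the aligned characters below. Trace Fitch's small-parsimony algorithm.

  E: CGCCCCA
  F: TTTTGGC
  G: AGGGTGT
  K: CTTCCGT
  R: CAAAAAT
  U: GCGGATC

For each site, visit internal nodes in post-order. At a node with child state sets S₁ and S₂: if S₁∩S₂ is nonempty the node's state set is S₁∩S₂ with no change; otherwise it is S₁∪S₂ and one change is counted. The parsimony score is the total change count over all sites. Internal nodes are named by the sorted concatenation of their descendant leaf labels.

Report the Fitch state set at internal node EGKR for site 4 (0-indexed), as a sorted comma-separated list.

site 0, node ER: E={C} ∩ R={C} → {C} (+0)
site 0, node GK: G={A} ∪ K={C} → {A,C} (+1)
site 0, node EGKR: ER={C} ∩ GK={A,C} → {C} (+0)
site 0, node FU: F={T} ∪ U={G} → {G,T} (+1)
site 0, node EFGKRU: EGKR={C} ∪ FU={G,T} → {C,G,T} (+1)
site 1, node ER: E={G} ∪ R={A} → {A,G} (+1)
site 1, node GK: G={G} ∪ K={T} → {G,T} (+1)
site 1, node EGKR: ER={A,G} ∩ GK={G,T} → {G} (+0)
site 1, node FU: F={T} ∪ U={C} → {C,T} (+1)
site 1, node EFGKRU: EGKR={G} ∪ FU={C,T} → {C,G,T} (+1)
site 2, node ER: E={C} ∪ R={A} → {A,C} (+1)
site 2, node GK: G={G} ∪ K={T} → {G,T} (+1)
site 2, node EGKR: ER={A,C} ∪ GK={G,T} → {A,C,G,T} (+1)
site 2, node FU: F={T} ∪ U={G} → {G,T} (+1)
site 2, node EFGKRU: EGKR={A,C,G,T} ∩ FU={G,T} → {G,T} (+0)
site 3, node ER: E={C} ∪ R={A} → {A,C} (+1)
site 3, node GK: G={G} ∪ K={C} → {C,G} (+1)
site 3, node EGKR: ER={A,C} ∩ GK={C,G} → {C} (+0)
site 3, node FU: F={T} ∪ U={G} → {G,T} (+1)
site 3, node EFGKRU: EGKR={C} ∪ FU={G,T} → {C,G,T} (+1)
site 4, node ER: E={C} ∪ R={A} → {A,C} (+1)
site 4, node GK: G={T} ∪ K={C} → {C,T} (+1)
site 4, node EGKR: ER={A,C} ∩ GK={C,T} → {C} (+0)
site 4, node FU: F={G} ∪ U={A} → {A,G} (+1)
site 4, node EFGKRU: EGKR={C} ∪ FU={A,G} → {A,C,G} (+1)
site 5, node ER: E={C} ∪ R={A} → {A,C} (+1)
site 5, node GK: G={G} ∩ K={G} → {G} (+0)
site 5, node EGKR: ER={A,C} ∪ GK={G} → {A,C,G} (+1)
site 5, node FU: F={G} ∪ U={T} → {G,T} (+1)
site 5, node EFGKRU: EGKR={A,C,G} ∩ FU={G,T} → {G} (+0)
site 6, node ER: E={A} ∪ R={T} → {A,T} (+1)
site 6, node GK: G={T} ∩ K={T} → {T} (+0)
site 6, node EGKR: ER={A,T} ∩ GK={T} → {T} (+0)
site 6, node FU: F={C} ∩ U={C} → {C} (+0)
site 6, node EFGKRU: EGKR={T} ∪ FU={C} → {C,T} (+1)
per-site changes: [3, 4, 4, 4, 4, 3, 2]; total = 24

C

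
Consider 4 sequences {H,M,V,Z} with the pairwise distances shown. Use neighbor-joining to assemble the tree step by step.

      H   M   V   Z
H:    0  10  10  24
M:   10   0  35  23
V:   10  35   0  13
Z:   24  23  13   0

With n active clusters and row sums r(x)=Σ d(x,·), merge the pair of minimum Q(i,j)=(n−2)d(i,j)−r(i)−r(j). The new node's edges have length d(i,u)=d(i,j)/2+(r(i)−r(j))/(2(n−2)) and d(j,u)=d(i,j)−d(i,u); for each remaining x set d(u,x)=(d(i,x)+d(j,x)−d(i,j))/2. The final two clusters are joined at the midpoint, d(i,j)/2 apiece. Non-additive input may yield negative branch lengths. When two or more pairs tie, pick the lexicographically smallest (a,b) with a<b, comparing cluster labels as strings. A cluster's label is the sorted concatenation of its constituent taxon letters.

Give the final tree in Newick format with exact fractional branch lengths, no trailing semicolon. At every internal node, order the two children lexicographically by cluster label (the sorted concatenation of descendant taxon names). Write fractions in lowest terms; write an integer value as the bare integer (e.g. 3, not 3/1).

(((H:-1,M:11):23/2,V:6):7/2,Z:7/2)

iteration 1: select H,M (d=10, Q=-92); attach at lengths (-1, 11); label the merged cluster HM
  updated: d(HM,V)=35/2, d(HM,Z)=37/2
iteration 2: select HM,V (d=35/2, Q=-49); attach at lengths (23/2, 6); label the merged cluster HMV
  updated: d(HMV,Z)=7
iteration 3: select HMV,Z (d=7); attach at lengths (7/2, 7/2); label the merged cluster HMVZ
final tree: (((H:-1,M:11):23/2,V:6):7/2,Z:7/2)
total length: 69/2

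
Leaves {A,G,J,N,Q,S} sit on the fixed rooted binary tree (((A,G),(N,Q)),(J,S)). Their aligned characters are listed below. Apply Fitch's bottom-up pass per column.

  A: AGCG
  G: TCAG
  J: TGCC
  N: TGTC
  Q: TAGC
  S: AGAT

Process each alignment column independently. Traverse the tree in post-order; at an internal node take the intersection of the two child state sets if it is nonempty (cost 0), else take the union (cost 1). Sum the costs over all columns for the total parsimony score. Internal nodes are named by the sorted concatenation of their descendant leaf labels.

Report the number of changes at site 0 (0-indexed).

2

[col 0] AG: children A:{A}, G:{T} ∪→ {A,T}; cost 1
[col 0] NQ: children N:{T}, Q:{T} ∩→ {T}; cost 0
[col 0] AGNQ: children AG:{A,T}, NQ:{T} ∩→ {T}; cost 0
[col 0] JS: children J:{T}, S:{A} ∪→ {A,T}; cost 1
[col 0] AGJNQS: children AGNQ:{T}, JS:{A,T} ∩→ {T}; cost 0
[col 1] AG: children A:{G}, G:{C} ∪→ {C,G}; cost 1
[col 1] NQ: children N:{G}, Q:{A} ∪→ {A,G}; cost 1
[col 1] AGNQ: children AG:{C,G}, NQ:{A,G} ∩→ {G}; cost 0
[col 1] JS: children J:{G}, S:{G} ∩→ {G}; cost 0
[col 1] AGJNQS: children AGNQ:{G}, JS:{G} ∩→ {G}; cost 0
[col 2] AG: children A:{C}, G:{A} ∪→ {A,C}; cost 1
[col 2] NQ: children N:{T}, Q:{G} ∪→ {G,T}; cost 1
[col 2] AGNQ: children AG:{A,C}, NQ:{G,T} ∪→ {A,C,G,T}; cost 1
[col 2] JS: children J:{C}, S:{A} ∪→ {A,C}; cost 1
[col 2] AGJNQS: children AGNQ:{A,C,G,T}, JS:{A,C} ∩→ {A,C}; cost 0
[col 3] AG: children A:{G}, G:{G} ∩→ {G}; cost 0
[col 3] NQ: children N:{C}, Q:{C} ∩→ {C}; cost 0
[col 3] AGNQ: children AG:{G}, NQ:{C} ∪→ {C,G}; cost 1
[col 3] JS: children J:{C}, S:{T} ∪→ {C,T}; cost 1
[col 3] AGJNQS: children AGNQ:{C,G}, JS:{C,T} ∩→ {C}; cost 0
per-site changes: [2, 2, 4, 2]; total = 10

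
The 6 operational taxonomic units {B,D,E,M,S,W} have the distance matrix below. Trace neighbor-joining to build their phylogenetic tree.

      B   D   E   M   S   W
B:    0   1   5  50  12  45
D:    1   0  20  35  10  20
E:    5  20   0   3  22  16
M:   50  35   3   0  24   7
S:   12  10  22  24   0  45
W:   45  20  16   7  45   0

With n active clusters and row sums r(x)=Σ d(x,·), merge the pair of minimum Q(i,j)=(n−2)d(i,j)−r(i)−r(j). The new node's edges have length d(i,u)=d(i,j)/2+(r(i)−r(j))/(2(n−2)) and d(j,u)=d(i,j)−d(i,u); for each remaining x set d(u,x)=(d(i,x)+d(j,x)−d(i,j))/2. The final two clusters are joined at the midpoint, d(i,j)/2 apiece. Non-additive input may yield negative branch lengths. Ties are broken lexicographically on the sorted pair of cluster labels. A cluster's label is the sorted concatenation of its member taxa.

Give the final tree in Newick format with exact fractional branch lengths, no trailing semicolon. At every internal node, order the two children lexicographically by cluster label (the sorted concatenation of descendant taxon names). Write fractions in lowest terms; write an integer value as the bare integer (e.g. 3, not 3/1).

step 1: merge (M,W) at d=7, Q=-224; branch lengths M→7/4, W→21/4; new cluster MW
  updated: d(B,MW)=44, d(D,MW)=24, d(E,MW)=6, d(MW,S)=31
step 2: merge (E,MW) at d=6, Q=-140; branch lengths E→-17/3, MW→35/3; new cluster EMW
  updated: d(B,EMW)=43/2, d(D,EMW)=19, d(EMW,S)=47/2
step 3: merge (B,D) at d=1, Q=-125/2; branch lengths B→13/8, D→-5/8; new cluster BD
  updated: d(BD,EMW)=79/4, d(BD,S)=21/2
step 4: merge (BD,EMW) at d=79/4, Q=-215/4; branch lengths BD→27/8, EMW→131/8; new cluster BDEMW
  updated: d(BDEMW,S)=57/8
step 5: merge (BDEMW,S) at d=57/8; branch lengths BDEMW→57/16, S→57/16; new cluster BDEMSW
final tree: (((B:13/8,D:-5/8):27/8,(E:-17/3,(M:7/4,W:21/4):35/3):131/8):57/16,S:57/16)
total length: 327/8

(((B:13/8,D:-5/8):27/8,(E:-17/3,(M:7/4,W:21/4):35/3):131/8):57/16,S:57/16)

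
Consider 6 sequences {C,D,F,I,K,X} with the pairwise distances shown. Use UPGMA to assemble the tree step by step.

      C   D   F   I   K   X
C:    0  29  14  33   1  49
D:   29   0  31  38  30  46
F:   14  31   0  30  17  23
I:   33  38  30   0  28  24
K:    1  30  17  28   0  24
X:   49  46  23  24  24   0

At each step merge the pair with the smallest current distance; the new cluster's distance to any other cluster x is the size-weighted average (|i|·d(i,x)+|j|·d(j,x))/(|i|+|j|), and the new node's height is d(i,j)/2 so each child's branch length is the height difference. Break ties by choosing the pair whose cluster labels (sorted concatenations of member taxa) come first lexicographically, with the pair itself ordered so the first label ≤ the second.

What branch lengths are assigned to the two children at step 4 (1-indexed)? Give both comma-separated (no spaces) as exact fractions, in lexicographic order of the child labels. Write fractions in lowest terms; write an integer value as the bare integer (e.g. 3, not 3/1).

29/4,15

step 1: merge (C,K) at d=1; branch lengths C→1/2, K→1/2; new cluster CK
  updated: d(CK,D)=59/2, d(CK,F)=31/2, d(CK,I)=61/2, d(CK,X)=73/2
step 2: merge (CK,F) at d=31/2; branch lengths CK→29/4, F→31/4; new cluster CFK
  updated: d(CFK,D)=30, d(CFK,I)=91/3, d(CFK,X)=32
step 3: merge (I,X) at d=24; branch lengths I→12, X→12; new cluster IX
  updated: d(CFK,IX)=187/6, d(D,IX)=42
step 4: merge (CFK,D) at d=30; branch lengths CFK→29/4, D→15; new cluster CDFK
  updated: d(CDFK,IX)=271/8
step 5: merge (CDFK,IX) at d=271/8; branch lengths CDFK→31/16, IX→79/16; new cluster CDFIKX
final tree: ((((C:1/2,K:1/2):29/4,F:31/4):29/4,D:15):31/16,(I:12,X:12):79/16)
total length: 553/8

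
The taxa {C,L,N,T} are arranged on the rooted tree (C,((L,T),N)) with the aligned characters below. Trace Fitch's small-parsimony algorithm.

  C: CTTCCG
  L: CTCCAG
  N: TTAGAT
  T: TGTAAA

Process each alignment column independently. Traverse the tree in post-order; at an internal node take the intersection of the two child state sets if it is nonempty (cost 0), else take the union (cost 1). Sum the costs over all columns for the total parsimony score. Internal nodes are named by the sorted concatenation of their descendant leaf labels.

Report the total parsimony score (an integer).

site 0, node LT: L={C} ∪ T={T} → {C,T} (+1)
site 0, node LNT: LT={C,T} ∩ N={T} → {T} (+0)
site 0, node CLNT: C={C} ∪ LNT={T} → {C,T} (+1)
site 1, node LT: L={T} ∪ T={G} → {G,T} (+1)
site 1, node LNT: LT={G,T} ∩ N={T} → {T} (+0)
site 1, node CLNT: C={T} ∩ LNT={T} → {T} (+0)
site 2, node LT: L={C} ∪ T={T} → {C,T} (+1)
site 2, node LNT: LT={C,T} ∪ N={A} → {A,C,T} (+1)
site 2, node CLNT: C={T} ∩ LNT={A,C,T} → {T} (+0)
site 3, node LT: L={C} ∪ T={A} → {A,C} (+1)
site 3, node LNT: LT={A,C} ∪ N={G} → {A,C,G} (+1)
site 3, node CLNT: C={C} ∩ LNT={A,C,G} → {C} (+0)
site 4, node LT: L={A} ∩ T={A} → {A} (+0)
site 4, node LNT: LT={A} ∩ N={A} → {A} (+0)
site 4, node CLNT: C={C} ∪ LNT={A} → {A,C} (+1)
site 5, node LT: L={G} ∪ T={A} → {A,G} (+1)
site 5, node LNT: LT={A,G} ∪ N={T} → {A,G,T} (+1)
site 5, node CLNT: C={G} ∩ LNT={A,G,T} → {G} (+0)
per-site changes: [2, 1, 2, 2, 1, 2]; total = 10

10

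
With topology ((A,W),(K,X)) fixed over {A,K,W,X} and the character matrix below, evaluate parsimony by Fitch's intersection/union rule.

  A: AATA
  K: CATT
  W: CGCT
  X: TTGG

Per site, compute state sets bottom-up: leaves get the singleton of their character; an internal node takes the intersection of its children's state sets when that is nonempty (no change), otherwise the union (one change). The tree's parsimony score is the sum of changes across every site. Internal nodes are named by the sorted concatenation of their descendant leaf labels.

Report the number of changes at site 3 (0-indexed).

[col 0] AW: children A:{A}, W:{C} ∪→ {A,C}; cost 1
[col 0] KX: children K:{C}, X:{T} ∪→ {C,T}; cost 1
[col 0] AKWX: children AW:{A,C}, KX:{C,T} ∩→ {C}; cost 0
[col 1] AW: children A:{A}, W:{G} ∪→ {A,G}; cost 1
[col 1] KX: children K:{A}, X:{T} ∪→ {A,T}; cost 1
[col 1] AKWX: children AW:{A,G}, KX:{A,T} ∩→ {A}; cost 0
[col 2] AW: children A:{T}, W:{C} ∪→ {C,T}; cost 1
[col 2] KX: children K:{T}, X:{G} ∪→ {G,T}; cost 1
[col 2] AKWX: children AW:{C,T}, KX:{G,T} ∩→ {T}; cost 0
[col 3] AW: children A:{A}, W:{T} ∪→ {A,T}; cost 1
[col 3] KX: children K:{T}, X:{G} ∪→ {G,T}; cost 1
[col 3] AKWX: children AW:{A,T}, KX:{G,T} ∩→ {T}; cost 0
per-site changes: [2, 2, 2, 2]; total = 8

2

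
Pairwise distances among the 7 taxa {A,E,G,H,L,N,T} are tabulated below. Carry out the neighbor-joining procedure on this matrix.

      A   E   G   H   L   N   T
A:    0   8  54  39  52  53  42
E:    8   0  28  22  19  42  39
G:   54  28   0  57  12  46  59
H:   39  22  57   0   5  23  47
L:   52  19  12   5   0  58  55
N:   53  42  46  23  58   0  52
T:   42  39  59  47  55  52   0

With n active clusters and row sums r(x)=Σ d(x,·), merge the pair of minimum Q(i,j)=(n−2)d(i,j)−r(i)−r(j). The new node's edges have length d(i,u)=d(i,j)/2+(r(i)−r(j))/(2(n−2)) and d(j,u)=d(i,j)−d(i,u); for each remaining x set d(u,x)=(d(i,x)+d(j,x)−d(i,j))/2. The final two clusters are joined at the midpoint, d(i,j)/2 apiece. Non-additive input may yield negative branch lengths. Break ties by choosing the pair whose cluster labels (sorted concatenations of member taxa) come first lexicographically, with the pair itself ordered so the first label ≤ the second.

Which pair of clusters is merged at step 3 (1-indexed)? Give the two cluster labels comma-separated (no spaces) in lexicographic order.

H,N

iteration 1: select G,L (d=12, Q=-397); attach at lengths (23/2, 1/2); label the merged cluster GL
  updated: d(A,GL)=47, d(E,GL)=35/2, d(GL,H)=25, d(GL,N)=46, d(GL,T)=51
iteration 2: select A,E (d=8, Q=-571/2); attach at lengths (185/16, -57/16); label the merged cluster AE
  updated: d(AE,GL)=113/4, d(AE,H)=53/2, d(AE,N)=87/2, d(AE,T)=73/2
iteration 3: select H,N (d=23, Q=-217); attach at lengths (13/3, 56/3); label the merged cluster HN
  updated: d(AE,HN)=47/2, d(GL,HN)=24, d(HN,T)=38
iteration 4: select AE,T (d=73/2, Q=-563/4); attach at lengths (143/16, 441/16); label the merged cluster AET
  updated: d(AET,GL)=171/8, d(AET,HN)=25/2
iteration 5: select AET,GL (d=171/8, Q=-463/8); attach at lengths (79/16, 263/16); label the merged cluster AEGLT
  updated: d(AEGLT,HN)=121/16
iteration 6: select AEGLT,HN (d=121/16); attach at lengths (121/32, 121/32); label the merged cluster AEGHLNT
final tree: ((((A:185/16,E:-57/16):143/16,T:441/16):79/16,(G:23/2,L:1/2):263/16):121/32,(H:13/3,N:56/3):121/32)
total length: 1735/16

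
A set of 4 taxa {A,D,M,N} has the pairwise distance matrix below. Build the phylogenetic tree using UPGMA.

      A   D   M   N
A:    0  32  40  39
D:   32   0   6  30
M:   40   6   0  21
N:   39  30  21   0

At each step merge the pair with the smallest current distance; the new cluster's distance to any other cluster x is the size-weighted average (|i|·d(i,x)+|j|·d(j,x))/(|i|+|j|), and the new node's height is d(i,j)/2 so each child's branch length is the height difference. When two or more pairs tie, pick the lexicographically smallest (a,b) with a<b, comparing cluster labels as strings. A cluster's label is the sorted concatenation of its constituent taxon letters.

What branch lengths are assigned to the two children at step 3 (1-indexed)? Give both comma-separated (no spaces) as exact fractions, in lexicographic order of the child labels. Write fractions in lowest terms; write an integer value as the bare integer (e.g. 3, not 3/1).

iteration 1: select D,M (d=6); attach at lengths (3, 3); label the merged cluster DM
  updated: d(A,DM)=36, d(DM,N)=51/2
iteration 2: select DM,N (d=51/2); attach at lengths (39/4, 51/4); label the merged cluster DMN
  updated: d(A,DMN)=37
iteration 3: select A,DMN (d=37); attach at lengths (37/2, 23/4); label the merged cluster ADMN
final tree: (A:37/2,((D:3,M:3):39/4,N:51/4):23/4)
total length: 211/4

37/2,23/4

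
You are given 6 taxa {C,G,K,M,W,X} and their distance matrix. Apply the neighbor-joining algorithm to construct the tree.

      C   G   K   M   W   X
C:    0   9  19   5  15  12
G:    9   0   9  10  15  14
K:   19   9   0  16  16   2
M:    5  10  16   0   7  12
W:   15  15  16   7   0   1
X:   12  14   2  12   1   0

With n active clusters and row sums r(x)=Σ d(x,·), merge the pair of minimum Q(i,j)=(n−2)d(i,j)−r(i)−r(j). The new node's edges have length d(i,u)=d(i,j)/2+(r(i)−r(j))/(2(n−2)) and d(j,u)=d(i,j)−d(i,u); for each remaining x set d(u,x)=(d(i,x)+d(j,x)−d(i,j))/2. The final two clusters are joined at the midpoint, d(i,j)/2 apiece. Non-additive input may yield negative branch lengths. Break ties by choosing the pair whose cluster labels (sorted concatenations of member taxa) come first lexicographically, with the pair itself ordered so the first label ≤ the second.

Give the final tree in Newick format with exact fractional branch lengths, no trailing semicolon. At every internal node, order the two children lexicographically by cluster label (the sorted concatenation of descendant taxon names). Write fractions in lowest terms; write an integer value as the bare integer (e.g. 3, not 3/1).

step 1: merge (K,X) at d=2, Q=-95; branch lengths K→29/8, X→-13/8; new cluster KX
  updated: d(C,KX)=29/2, d(G,KX)=21/2, d(KX,M)=13, d(KX,W)=15/2
step 2: merge (KX,W) at d=15/2, Q=-135/2; branch lengths KX→47/12, W→43/12; new cluster KWX
  updated: d(C,KWX)=11, d(G,KWX)=9, d(KWX,M)=25/4
step 3: merge (C,M) at d=5, Q=-145/4; branch lengths C→55/16, M→25/16; new cluster CM
  updated: d(CM,G)=7, d(CM,KWX)=49/8
step 4: merge (CM,G) at d=7, Q=-177/8; branch lengths CM→33/16, G→79/16; new cluster CGM
  updated: d(CGM,KWX)=65/16
step 5: merge (CGM,KWX) at d=65/16; branch lengths CGM→65/32, KWX→65/32; new cluster CGKMWX
final tree: (((C:55/16,M:25/16):33/16,G:79/16):65/32,((K:29/8,X:-13/8):47/12,W:43/12):65/32)
total length: 409/16

(((C:55/16,M:25/16):33/16,G:79/16):65/32,((K:29/8,X:-13/8):47/12,W:43/12):65/32)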